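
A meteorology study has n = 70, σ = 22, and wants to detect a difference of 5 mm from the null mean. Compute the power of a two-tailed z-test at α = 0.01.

SE = σ/√n = 22/√70 = 2.63. Non-centrality λ = d/SE = 5/2.63 = 1.902. Power ≈ Φ(λ - z_{α/2}) = Φ(1.902 - 2.576) = Φ(-0.674) = 0.25.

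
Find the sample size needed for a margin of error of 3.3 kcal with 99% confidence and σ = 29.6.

n = (z*σ/E)² = (2.576×29.6/3.3)² = 533.9 → n = 534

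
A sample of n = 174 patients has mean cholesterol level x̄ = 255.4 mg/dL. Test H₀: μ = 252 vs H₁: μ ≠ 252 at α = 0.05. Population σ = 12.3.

z = (x̄ - μ₀)/(σ/√n) = (255.4 - 252)/(12.3/√174) = 3.646. Critical value: ±1.96. Since |3.646| > 1.96, Reject H₀.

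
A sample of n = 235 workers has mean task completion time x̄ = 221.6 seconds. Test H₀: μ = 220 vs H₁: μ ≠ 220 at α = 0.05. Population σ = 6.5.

z = (x̄ - μ₀)/(σ/√n) = (221.6 - 220)/(6.5/√235) = 3.773. Critical value: ±1.96. Since |3.773| > 1.96, Reject H₀.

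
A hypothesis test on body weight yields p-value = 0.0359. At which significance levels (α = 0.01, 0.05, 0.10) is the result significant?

p = 0.0359. Significant at: α = 0.05, 0.1.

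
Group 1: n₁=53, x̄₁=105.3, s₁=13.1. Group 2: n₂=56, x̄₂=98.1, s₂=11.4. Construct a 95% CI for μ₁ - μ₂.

Difference = 7.2. SE = √(13.1²/53 + 11.4²/56) = 2.358. CI = (2.58, 11.82)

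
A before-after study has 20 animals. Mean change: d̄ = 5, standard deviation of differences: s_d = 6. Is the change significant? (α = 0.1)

t = d̄/(s_d/√n) = 5/(6/√20) = 3.727. df = 19, critical t = ±1.729. Reject H₀.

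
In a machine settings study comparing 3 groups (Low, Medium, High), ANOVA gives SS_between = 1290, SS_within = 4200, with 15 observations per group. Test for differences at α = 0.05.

df_between = 2, df_within = 42. F = MS_between/MS_within = 645.0/100.0 = 6.45. F_crit ≈ 3.22. Reject H₀. At least one mean differs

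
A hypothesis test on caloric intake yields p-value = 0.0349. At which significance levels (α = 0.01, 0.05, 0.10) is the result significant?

p = 0.0349. Significant at: α = 0.05, 0.1.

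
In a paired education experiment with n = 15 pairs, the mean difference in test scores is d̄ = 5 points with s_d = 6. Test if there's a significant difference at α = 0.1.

t = d̄/(s_d/√n) = 5/(6/√15) = 3.227. df = 14, critical t = ±1.761. Reject H₀.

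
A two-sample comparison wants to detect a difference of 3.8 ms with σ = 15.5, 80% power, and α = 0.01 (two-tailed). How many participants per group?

n per group = 2(z_α/2 + z_β)²σ²/d² = 2×(2.576 + 0.84)²×15.5²/3.8² = 388.3 → n = 389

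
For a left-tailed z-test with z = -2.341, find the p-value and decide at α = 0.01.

p = P(Z < -2.341) = Φ(-2.341) ≈ 0.0096. Since p < 0.01, reject H₀ (significant) at α = 0.01.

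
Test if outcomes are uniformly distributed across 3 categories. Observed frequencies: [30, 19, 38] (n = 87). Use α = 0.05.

Expected = 29 each. χ² = Σ(O-E)²/E = 6.276. df = 2, critical value = 5.991. Reject H₀.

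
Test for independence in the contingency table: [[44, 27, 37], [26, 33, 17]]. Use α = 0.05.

χ² = 7.291. df = 2, critical = 5.991. Reject H₀. Variables are dependent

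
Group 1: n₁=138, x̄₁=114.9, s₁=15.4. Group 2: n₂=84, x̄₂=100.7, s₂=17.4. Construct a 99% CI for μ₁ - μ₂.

Difference = 14.2. SE = √(15.4²/138 + 17.4²/84) = 2.307. CI = (8.26, 20.14)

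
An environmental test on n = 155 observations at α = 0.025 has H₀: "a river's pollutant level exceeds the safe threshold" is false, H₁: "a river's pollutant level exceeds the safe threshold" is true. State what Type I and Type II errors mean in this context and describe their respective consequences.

Type I (false positive): concluding that a river's pollutant level exceeds the safe threshold when it is not — shutting down a compliant factory unnecessarily. Type II (false negative): failing to conclude that a river's pollutant level exceeds the safe threshold when it is — allowing unsafe pollution to continue. Which is costlier depends on domain priorities and is a judgement call rather than a statistical fact.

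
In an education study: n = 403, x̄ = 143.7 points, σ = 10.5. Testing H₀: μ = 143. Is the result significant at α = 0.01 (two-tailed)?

z = (143.7 - 143)/(10.5/√403) = 1.338. Since |z| ≤ 2.576, not significant at α = 0.01.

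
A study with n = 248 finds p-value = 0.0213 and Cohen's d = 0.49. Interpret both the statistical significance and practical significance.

Statistically significant (p = 0.0213 < 0.05). Cohen's d = 0.49 indicates a small effect size. Both statistical and practical significance should be considered.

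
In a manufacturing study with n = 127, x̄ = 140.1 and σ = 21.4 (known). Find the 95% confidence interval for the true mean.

CI = x̄ ± z*(σ/√n) = 140.1 ± 1.96(21.4/√127) = 140.1 ± 3.72 = (136.38, 143.82)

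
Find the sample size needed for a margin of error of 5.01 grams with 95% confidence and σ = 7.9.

n = (z*σ/E)² = (1.96×7.9/5.01)² = 9.6 → n = 10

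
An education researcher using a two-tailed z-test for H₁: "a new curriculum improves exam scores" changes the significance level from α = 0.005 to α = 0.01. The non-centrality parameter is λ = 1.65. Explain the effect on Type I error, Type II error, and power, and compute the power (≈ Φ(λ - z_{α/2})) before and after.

Increasing α from 0.005 to 0.01:
• Type I error rate increases (α is the Type I rate by definition).
• Critical value moves from z_{α/2} = 2.807 to 2.576, so power = Φ(λ - z_{α/2}) goes from Φ(1.65 - 2.807) = 0.124 to Φ(1.65 - 2.576) = 0.177.
• Type II error rate β = 1 - power therefore decreases (0.876 → 0.823).
Appropriate when false negatives are costly — here, keeping the old curriculum when the new one would have helped students.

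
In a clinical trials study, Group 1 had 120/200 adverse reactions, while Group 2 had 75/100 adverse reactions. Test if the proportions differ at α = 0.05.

p̂₁ = 0.6, p̂₂ = 0.75, pooled p̂ = 0.65. z = -2.568. Critical: ±1.96. Reject H₀.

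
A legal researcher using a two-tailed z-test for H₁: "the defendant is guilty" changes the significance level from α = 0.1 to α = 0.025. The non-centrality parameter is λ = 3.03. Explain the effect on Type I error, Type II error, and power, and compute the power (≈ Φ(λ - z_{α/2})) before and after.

Decreasing α from 0.1 to 0.025:
• Type I error rate decreases (α is the Type I rate by definition).
• Critical value moves from z_{α/2} = 1.645 to 2.241, so power = Φ(λ - z_{α/2}) goes from Φ(3.03 - 1.645) = 0.917 to Φ(3.03 - 2.241) = 0.785.
• Type II error rate β = 1 - power therefore increases (0.083 → 0.215).
Appropriate when false positives are costly — here, convicting an innocent person.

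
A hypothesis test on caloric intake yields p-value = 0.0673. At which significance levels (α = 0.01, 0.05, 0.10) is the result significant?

p = 0.0673. Significant at: α = 0.1.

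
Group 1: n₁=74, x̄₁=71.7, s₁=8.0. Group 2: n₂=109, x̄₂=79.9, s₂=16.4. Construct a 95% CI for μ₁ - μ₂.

Difference = -8.2. SE = √(8.0²/74 + 16.4²/109) = 1.825. CI = (-11.78, -4.62)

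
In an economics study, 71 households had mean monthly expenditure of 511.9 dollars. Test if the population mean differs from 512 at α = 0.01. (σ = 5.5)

z = (x̄ - μ₀)/(σ/√n) = (511.9 - 512)/(5.5/√71) = -0.153. Critical value: ±2.576. Since |-0.153| ≤ 2.576, Fail to reject H₀.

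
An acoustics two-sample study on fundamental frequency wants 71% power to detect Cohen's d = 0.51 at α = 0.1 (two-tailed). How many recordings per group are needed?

z_{α/2} = 1.645, z_β = Φ⁻¹(0.71) = 0.553. For medium effect (d = 0.51): n per group = 2(z_{α/2} + z_β)²/d² = 2(1.645 + 0.553)²/0.51² = 37.1 → 38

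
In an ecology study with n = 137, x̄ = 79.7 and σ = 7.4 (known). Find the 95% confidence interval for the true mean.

CI = x̄ ± z*(σ/√n) = 79.7 ± 1.96(7.4/√137) = 79.7 ± 1.24 = (78.46, 80.94)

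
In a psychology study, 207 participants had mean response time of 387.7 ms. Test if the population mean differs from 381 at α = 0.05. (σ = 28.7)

z = (x̄ - μ₀)/(σ/√n) = (387.7 - 381)/(28.7/√207) = 3.359. Critical value: ±1.96. Since |3.359| > 1.96, Reject H₀.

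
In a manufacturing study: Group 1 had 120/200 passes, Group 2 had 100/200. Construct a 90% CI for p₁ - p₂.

p̂₁ = 0.6, p̂₂ = 0.5. Difference = 0.1. CI = (0.019, 0.181)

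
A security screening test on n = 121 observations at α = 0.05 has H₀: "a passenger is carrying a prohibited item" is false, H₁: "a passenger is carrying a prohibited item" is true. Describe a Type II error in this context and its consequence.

Type II error: failing to reject H₀ when it is false — concluding that a passenger is carrying a prohibited item is not supported when in fact it is. Consequence: letting a prohibited item through — security breach.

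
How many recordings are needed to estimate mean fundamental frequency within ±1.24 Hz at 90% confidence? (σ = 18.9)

n = (z*σ/E)² = (1.645×18.9/1.24)² = 628.7 → n = 629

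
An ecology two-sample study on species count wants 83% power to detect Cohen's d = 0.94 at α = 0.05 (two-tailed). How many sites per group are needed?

z_{α/2} = 1.96, z_β = Φ⁻¹(0.83) = 0.954. For large effect (d = 0.94): n per group = 2(z_{α/2} + z_β)²/d² = 2(1.96 + 0.954)²/0.94² = 19.2 → 20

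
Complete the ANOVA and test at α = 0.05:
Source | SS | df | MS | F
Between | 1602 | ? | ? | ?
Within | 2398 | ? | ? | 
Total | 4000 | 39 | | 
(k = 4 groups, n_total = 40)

df_between = 3, df_within = 36. MS_between = 534.0, MS_within = 66.61. F = 8.017, F_crit ≈ 2.866. Reject H₀.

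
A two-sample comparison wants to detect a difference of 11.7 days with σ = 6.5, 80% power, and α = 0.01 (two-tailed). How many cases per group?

n per group = 2(z_α/2 + z_β)²σ²/d² = 2×(2.576 + 0.84)²×6.5²/11.7² = 7.2 → n = 8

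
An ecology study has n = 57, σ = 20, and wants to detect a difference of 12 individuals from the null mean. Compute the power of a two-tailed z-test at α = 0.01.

SE = σ/√n = 20/√57 = 2.649. Non-centrality λ = d/SE = 12/2.649 = 4.53. Power ≈ Φ(λ - z_{α/2}) = Φ(4.53 - 2.576) = Φ(1.954) = 0.975.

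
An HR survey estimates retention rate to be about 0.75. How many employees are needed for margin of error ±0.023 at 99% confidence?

n = z²p(1-p)/E² = 2.576²×0.75×0.25/0.023² = 2352.0 → n = 2352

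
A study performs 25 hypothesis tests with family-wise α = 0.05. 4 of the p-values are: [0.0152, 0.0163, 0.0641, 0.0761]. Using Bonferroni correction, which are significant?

Bonferroni α = 0.05/25 = 0.002. None of the given p-values are significant.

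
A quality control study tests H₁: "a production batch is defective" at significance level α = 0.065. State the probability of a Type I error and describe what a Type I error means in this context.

P(Type I error) = α = 0.065. A Type I error is rejecting H₀ when H₀ is actually true (false positive) — here, concluding that a production batch is defective when in fact this is not the case. Consequence: scrapping a good batch — wasted material and cost for no reason.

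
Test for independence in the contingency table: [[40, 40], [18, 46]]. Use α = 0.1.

χ² = 7.073. df = 1, critical = 2.706. Reject H₀. Variables are dependent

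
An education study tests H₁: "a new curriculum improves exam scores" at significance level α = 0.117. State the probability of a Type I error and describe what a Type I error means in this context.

P(Type I error) = α = 0.117. A Type I error is rejecting H₀ when H₀ is actually true (false positive) — here, concluding that a new curriculum improves exam scores when in fact this is not the case. Consequence: adopting a curriculum that gives no real benefit — disruption for nothing.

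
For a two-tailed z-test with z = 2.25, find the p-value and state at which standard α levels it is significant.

p = 2·P(Z > |2.25|) = 2·(1 - Φ(2.25)) ≈ 0.0244. Significant at α = 0.1; Significant at α = 0.05.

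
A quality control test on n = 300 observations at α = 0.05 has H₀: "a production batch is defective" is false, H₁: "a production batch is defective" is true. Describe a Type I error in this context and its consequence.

Type I error: rejecting H₀ when it is true — concluding that a production batch is defective when in fact it is not. Consequence: scrapping a good batch — wasted material and cost for no reason.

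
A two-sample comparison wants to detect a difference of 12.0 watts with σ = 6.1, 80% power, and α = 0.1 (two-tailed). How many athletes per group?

n per group = 2(z_α/2 + z_β)²σ²/d² = 2×(1.645 + 0.84)²×6.1²/12.0² = 3.2 → n = 4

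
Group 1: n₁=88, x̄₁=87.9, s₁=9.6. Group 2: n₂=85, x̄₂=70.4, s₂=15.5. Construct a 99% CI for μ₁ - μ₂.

Difference = 17.5. SE = √(9.6²/88 + 15.5²/85) = 1.968. CI = (12.43, 22.57)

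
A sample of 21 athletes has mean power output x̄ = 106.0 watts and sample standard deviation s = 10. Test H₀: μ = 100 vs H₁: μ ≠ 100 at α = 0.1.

t = (x̄ - μ₀)/(s/√n) = (106.0 - 100)/(10/√21) = 2.75. df = 20, critical t = ±1.725. Reject H₀.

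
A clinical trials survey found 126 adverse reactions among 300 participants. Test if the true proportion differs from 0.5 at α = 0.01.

p̂ = 0.42, p₀ = 0.5. z = (p̂ - p₀)/√(p₀(1-p₀)/n) = -2.771. Critical: ±2.576. Reject H₀.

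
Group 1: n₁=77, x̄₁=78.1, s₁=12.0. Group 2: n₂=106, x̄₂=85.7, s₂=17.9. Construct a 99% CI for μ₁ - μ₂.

Difference = -7.6. SE = √(12.0²/77 + 17.9²/106) = 2.212. CI = (-13.3, -1.9)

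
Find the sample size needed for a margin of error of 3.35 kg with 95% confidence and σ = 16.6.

n = (z*σ/E)² = (1.96×16.6/3.35)² = 94.3 → n = 95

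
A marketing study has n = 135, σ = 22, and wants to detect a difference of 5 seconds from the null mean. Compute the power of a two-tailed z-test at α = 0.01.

SE = σ/√n = 22/√135 = 1.893. Non-centrality λ = d/SE = 5/1.893 = 2.641. Power ≈ Φ(λ - z_{α/2}) = Φ(2.641 - 2.576) = Φ(0.065) = 0.526.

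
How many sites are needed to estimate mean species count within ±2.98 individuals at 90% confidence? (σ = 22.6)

n = (z*σ/E)² = (1.645×22.6/2.98)² = 155.6 → n = 156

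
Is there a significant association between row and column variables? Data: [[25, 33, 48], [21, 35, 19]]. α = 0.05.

χ² = 7.881. df = 2, critical = 5.991. Reject H₀. Variables are dependent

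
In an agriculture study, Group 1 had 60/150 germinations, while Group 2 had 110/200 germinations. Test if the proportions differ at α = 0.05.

p̂₁ = 0.4, p̂₂ = 0.55, pooled p̂ = 0.486. z = -2.779. Critical: ±1.96. Reject H₀.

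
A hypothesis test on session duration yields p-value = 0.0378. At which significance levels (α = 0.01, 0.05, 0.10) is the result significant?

p = 0.0378. Significant at: α = 0.05, 0.1.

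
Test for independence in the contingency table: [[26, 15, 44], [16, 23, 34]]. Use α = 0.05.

χ² = 4.462. df = 2, critical = 5.991. Fail to reject H₀. No evidence of dependence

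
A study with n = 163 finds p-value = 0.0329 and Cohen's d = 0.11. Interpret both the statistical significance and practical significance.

Statistically significant (p = 0.0329 < 0.05). Cohen's d = 0.11 indicates a very small effect size. Both statistical and practical significance should be considered.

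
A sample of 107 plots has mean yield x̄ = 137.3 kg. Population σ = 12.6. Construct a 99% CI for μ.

CI = x̄ ± z*(σ/√n) = 137.3 ± 2.576(12.6/√107) = 137.3 ± 3.14 = (134.16, 140.44)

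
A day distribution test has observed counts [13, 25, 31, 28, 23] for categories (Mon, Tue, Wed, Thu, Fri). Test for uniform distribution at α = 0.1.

Expected = 24 each. χ² = Σ(O-E)²/E = 7.833. df = 4, critical value = 7.779. Reject H₀.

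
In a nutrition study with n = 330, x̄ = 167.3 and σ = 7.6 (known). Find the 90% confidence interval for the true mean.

CI = x̄ ± z*(σ/√n) = 167.3 ± 1.645(7.6/√330) = 167.3 ± 0.69 = (166.61, 167.99)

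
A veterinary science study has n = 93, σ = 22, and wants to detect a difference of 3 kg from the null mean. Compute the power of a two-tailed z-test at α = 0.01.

SE = σ/√n = 22/√93 = 2.281. Non-centrality λ = d/SE = 3/2.281 = 1.315. Power ≈ Φ(λ - z_{α/2}) = Φ(1.315 - 2.576) = Φ(-1.261) = 0.104.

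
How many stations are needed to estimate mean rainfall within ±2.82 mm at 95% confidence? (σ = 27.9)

n = (z*σ/E)² = (1.96×27.9/2.82)² = 376.03 → n = 377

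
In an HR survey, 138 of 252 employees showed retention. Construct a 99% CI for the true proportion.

p̂ = 0.548. CI = p̂ ± z*√(p̂(1-p̂)/n) = (0.467, 0.628)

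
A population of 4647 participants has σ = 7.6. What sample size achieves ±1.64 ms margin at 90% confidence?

Without FPC: n₀ = (1.645×7.6/1.64)² = 58.113. With FPC: n = n₀N/(n₀+N-1) = 57.4 → n = 58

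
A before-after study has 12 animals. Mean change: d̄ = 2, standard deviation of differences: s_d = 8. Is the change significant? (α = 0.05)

t = d̄/(s_d/√n) = 2/(8/√12) = 0.866. df = 11, critical t = ±2.201. Fail to reject H₀.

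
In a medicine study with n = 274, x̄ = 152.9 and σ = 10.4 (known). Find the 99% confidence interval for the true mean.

CI = x̄ ± z*(σ/√n) = 152.9 ± 2.576(10.4/√274) = 152.9 ± 1.62 = (151.28, 154.52)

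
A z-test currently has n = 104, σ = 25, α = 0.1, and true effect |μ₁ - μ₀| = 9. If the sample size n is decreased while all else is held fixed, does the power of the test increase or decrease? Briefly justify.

Power decreases: a smaller n inflates the standard error σ/√n, pulling the sampling distribution under H₁ back toward the critical value.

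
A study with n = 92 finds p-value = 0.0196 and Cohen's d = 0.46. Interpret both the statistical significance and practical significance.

Statistically significant (p = 0.0196 < 0.05). Cohen's d = 0.46 indicates a small effect size. Both statistical and practical significance should be considered.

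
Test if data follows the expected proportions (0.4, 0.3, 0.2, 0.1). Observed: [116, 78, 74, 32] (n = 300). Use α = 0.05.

Expected: [120.0, 90.0, 60.0, 30.0]. χ² = 5.133. df = 3, critical = 7.815. Fail to reject H₀.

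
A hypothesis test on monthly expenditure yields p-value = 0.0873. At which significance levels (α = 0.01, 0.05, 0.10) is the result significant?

p = 0.0873. Significant at: α = 0.1.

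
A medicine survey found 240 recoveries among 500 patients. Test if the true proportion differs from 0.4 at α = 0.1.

p̂ = 0.48, p₀ = 0.4. z = (p̂ - p₀)/√(p₀(1-p₀)/n) = 3.651. Critical: ±1.645. Reject H₀.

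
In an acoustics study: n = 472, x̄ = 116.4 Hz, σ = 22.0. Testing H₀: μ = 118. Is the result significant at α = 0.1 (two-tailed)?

z = (116.4 - 118)/(22.0/√472) = -1.58. Since |z| ≤ 1.645, not significant at α = 0.1.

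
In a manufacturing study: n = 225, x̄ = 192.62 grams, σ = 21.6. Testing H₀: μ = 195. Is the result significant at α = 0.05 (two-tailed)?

z = (192.62 - 195)/(21.6/√225) = -1.653. Since |z| ≤ 1.96, not significant at α = 0.05.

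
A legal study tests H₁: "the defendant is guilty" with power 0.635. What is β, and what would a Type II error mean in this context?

β = 1 - power = 1 - 0.635 = 0.365. A Type II error is failing to reject H₀ when H₀ is false (false negative) — here, failing to conclude that the defendant is guilty when in fact it is true. Consequence: acquitting a guilty person.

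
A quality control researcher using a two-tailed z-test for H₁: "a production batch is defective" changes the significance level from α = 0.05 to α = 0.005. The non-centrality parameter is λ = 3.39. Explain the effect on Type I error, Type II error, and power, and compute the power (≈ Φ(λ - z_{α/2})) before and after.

Decreasing α from 0.05 to 0.005:
• Type I error rate decreases (α is the Type I rate by definition).
• Critical value moves from z_{α/2} = 1.96 to 2.807, so power = Φ(λ - z_{α/2}) goes from Φ(3.39 - 1.96) = 0.924 to Φ(3.39 - 2.807) = 0.72.
• Type II error rate β = 1 - power therefore increases (0.076 → 0.28).
Appropriate when false positives are costly — here, scrapping a good batch — wasted material and cost for no reason.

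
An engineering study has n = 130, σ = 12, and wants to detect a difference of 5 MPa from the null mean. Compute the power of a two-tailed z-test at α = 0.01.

SE = σ/√n = 12/√130 = 1.052. Non-centrality λ = d/SE = 5/1.052 = 4.751. Power ≈ Φ(λ - z_{α/2}) = Φ(4.751 - 2.576) = Φ(2.175) = 0.985.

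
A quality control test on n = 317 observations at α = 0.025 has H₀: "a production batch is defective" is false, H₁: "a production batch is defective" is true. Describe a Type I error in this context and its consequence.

Type I error: rejecting H₀ when it is true — concluding that a production batch is defective when in fact it is not. Consequence: scrapping a good batch — wasted material and cost for no reason.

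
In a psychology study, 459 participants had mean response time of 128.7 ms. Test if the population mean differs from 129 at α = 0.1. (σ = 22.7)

z = (x̄ - μ₀)/(σ/√n) = (128.7 - 129)/(22.7/√459) = -0.283. Critical value: ±1.645. Since |-0.283| ≤ 1.645, Fail to reject H₀.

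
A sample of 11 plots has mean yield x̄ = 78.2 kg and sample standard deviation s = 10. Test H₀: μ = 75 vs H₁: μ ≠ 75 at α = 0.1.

t = (x̄ - μ₀)/(s/√n) = (78.2 - 75)/(10/√11) = 1.061. df = 10, critical t = ±1.812. Fail to reject H₀.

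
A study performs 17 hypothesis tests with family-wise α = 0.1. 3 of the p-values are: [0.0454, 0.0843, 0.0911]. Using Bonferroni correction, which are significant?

Bonferroni α = 0.1/17 = 0.00588. None of the given p-values are significant.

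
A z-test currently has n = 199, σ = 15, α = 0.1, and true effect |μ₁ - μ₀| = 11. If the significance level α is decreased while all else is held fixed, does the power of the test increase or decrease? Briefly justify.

Power decreases: a smaller α raises the critical value, so less of the H₁ sampling distribution falls in the rejection region.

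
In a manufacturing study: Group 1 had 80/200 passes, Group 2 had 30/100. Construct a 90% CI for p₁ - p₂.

p̂₁ = 0.4, p̂₂ = 0.3. Difference = 0.1. CI = (0.006, 0.194)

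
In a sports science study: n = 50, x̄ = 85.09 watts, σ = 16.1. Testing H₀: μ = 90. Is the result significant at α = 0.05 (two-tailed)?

z = (85.09 - 90)/(16.1/√50) = -2.156. Since |z| > 1.96, significant at α = 0.05.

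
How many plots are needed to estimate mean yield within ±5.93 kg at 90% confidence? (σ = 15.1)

n = (z*σ/E)² = (1.645×15.1/5.93)² = 17.5 → n = 18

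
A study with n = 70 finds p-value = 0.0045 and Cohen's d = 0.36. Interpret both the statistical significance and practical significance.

Statistically significant (p = 0.0045 < 0.05). Cohen's d = 0.36 indicates a small effect size. Both statistical and practical significance should be considered.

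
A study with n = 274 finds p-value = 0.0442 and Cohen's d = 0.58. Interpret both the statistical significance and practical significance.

Statistically significant (p = 0.0442 < 0.05). Cohen's d = 0.58 indicates a medium effect size. Both statistical and practical significance should be considered.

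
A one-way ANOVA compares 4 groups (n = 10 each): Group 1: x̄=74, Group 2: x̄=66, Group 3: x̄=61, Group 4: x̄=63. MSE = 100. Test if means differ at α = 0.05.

Grand mean = 66.0. SS_between = 980.0, MS_between = 326.67. F = 3.267, F_crit ≈ 2.866. Reject H₀.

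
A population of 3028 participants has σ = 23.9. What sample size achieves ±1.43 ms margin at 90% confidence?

Without FPC: n₀ = (1.645×23.9/1.43)² = 755.885. With FPC: n = n₀N/(n₀+N-1) = 605.05 → n = 606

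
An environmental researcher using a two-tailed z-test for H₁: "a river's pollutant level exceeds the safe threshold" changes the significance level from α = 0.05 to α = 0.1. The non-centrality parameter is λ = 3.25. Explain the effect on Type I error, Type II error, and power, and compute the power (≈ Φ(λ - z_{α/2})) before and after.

Increasing α from 0.05 to 0.1:
• Type I error rate increases (α is the Type I rate by definition).
• Critical value moves from z_{α/2} = 1.96 to 1.645, so power = Φ(λ - z_{α/2}) goes from Φ(3.25 - 1.96) = 0.901 to Φ(3.25 - 1.645) = 0.946.
• Type II error rate β = 1 - power therefore decreases (0.099 → 0.054).
Appropriate when false negatives are costly — here, allowing unsafe pollution to continue.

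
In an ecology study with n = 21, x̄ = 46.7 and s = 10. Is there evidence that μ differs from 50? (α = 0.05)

t = (x̄ - μ₀)/(s/√n) = (46.7 - 50)/(10/√21) = -1.512. df = 20, critical t = ±2.086. Fail to reject H₀.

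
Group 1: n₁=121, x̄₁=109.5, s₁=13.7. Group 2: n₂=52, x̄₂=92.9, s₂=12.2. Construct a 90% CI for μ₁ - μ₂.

Difference = 16.6. SE = √(13.7²/121 + 12.2²/52) = 2.101. CI = (13.14, 20.06)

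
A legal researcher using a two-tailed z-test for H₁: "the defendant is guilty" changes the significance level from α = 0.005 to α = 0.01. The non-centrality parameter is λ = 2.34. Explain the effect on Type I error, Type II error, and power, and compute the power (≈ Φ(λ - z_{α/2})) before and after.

Increasing α from 0.005 to 0.01:
• Type I error rate increases (α is the Type I rate by definition).
• Critical value moves from z_{α/2} = 2.807 to 2.576, so power = Φ(λ - z_{α/2}) goes from Φ(2.34 - 2.807) = 0.32 to Φ(2.34 - 2.576) = 0.407.
• Type II error rate β = 1 - power therefore decreases (0.68 → 0.593).
Appropriate when false negatives are costly — here, acquitting a guilty person.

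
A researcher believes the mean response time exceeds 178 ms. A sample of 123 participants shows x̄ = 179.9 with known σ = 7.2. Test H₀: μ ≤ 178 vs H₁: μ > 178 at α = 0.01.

z = 2.927. Critical value: 2.33. Reject H₀.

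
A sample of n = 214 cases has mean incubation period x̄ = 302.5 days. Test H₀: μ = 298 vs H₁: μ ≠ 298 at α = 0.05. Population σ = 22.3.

z = (x̄ - μ₀)/(σ/√n) = (302.5 - 298)/(22.3/√214) = 2.952. Critical value: ±1.96. Since |2.952| > 1.96, Reject H₀.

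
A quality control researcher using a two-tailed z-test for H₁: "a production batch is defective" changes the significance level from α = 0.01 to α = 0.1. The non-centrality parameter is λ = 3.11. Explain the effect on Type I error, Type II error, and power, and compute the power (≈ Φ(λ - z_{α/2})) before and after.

Increasing α from 0.01 to 0.1:
• Type I error rate increases (α is the Type I rate by definition).
• Critical value moves from z_{α/2} = 2.576 to 1.645, so power = Φ(λ - z_{α/2}) goes from Φ(3.11 - 2.576) = 0.703 to Φ(3.11 - 1.645) = 0.929.
• Type II error rate β = 1 - power therefore decreases (0.297 → 0.071).
Appropriate when false negatives are costly — here, shipping a defective batch — faulty products reach customers.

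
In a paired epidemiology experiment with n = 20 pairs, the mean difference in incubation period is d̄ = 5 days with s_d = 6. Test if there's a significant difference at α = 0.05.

t = d̄/(s_d/√n) = 5/(6/√20) = 3.727. df = 19, critical t = ±2.093. Reject H₀.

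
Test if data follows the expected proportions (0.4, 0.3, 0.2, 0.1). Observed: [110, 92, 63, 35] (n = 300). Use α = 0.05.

Expected: [120.0, 90.0, 60.0, 30.0]. χ² = 1.861. df = 3, critical = 7.815. Fail to reject H₀.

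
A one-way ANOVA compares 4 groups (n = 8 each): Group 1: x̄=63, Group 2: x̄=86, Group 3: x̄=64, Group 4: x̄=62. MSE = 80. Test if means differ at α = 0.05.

Grand mean = 68.75. SS_between = 3190.0, MS_between = 1063.33. F = 13.292, F_crit ≈ 2.947. Reject H₀.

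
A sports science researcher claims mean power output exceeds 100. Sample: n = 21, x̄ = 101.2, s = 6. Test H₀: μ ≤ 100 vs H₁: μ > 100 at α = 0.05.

t = (101.2 - 100)/(6/√21) = 0.917, df = 20. Critical t = 1.725. Fail to reject H₀.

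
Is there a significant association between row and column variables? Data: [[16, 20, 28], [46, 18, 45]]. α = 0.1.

χ² = 7.374. df = 2, critical = 4.605. Reject H₀. Variables are dependent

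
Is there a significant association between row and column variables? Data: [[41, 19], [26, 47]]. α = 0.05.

χ² = 14.101. df = 1, critical = 3.841. Reject H₀. Variables are dependent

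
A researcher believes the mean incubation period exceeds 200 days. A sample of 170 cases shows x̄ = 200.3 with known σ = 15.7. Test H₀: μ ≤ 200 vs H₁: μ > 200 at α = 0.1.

z = 0.249. Critical value: 1.28. Fail to reject H₀.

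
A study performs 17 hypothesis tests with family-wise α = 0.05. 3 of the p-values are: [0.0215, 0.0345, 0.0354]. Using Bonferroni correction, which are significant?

Bonferroni α = 0.05/17 = 0.00294. None of the given p-values are significant.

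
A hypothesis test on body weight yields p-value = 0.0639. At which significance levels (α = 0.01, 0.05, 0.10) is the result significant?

p = 0.0639. Significant at: α = 0.1.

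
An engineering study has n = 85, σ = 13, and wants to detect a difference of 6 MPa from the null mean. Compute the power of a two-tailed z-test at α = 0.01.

SE = σ/√n = 13/√85 = 1.41. Non-centrality λ = d/SE = 6/1.41 = 4.255. Power ≈ Φ(λ - z_{α/2}) = Φ(4.255 - 2.576) = Φ(1.679) = 0.953.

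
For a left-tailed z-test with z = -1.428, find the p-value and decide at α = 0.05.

p = P(Z < -1.428) = Φ(-1.428) ≈ 0.0766. Since p ≥ 0.05, fail to reject H₀ (not significant) at α = 0.05.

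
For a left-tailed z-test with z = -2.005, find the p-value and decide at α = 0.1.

p = P(Z < -2.005) = Φ(-2.005) ≈ 0.0225. Since p < 0.1, reject H₀ (significant) at α = 0.1.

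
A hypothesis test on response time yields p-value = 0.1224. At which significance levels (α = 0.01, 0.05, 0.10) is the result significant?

p = 0.1224. Not significant at any of the given levels.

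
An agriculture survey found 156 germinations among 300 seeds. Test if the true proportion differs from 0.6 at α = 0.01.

p̂ = 0.52, p₀ = 0.6. z = (p̂ - p₀)/√(p₀(1-p₀)/n) = -2.828. Critical: ±2.576. Reject H₀.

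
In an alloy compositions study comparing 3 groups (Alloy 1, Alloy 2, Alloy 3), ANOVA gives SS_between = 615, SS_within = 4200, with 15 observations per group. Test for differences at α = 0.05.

df_between = 2, df_within = 42. F = MS_between/MS_within = 307.5/100.0 = 3.075. F_crit ≈ 3.22. Fail to reject H₀.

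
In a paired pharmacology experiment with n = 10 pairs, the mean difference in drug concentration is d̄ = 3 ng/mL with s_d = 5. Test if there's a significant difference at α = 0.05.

t = d̄/(s_d/√n) = 3/(5/√10) = 1.897. df = 9, critical t = ±2.262. Fail to reject H₀.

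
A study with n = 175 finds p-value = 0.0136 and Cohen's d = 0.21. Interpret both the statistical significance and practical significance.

Statistically significant (p = 0.0136 < 0.05). Cohen's d = 0.21 indicates a small effect size. Both statistical and practical significance should be considered.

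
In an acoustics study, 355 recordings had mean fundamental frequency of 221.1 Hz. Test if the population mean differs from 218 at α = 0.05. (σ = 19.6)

z = (x̄ - μ₀)/(σ/√n) = (221.1 - 218)/(19.6/√355) = 2.98. Critical value: ±1.96. Since |2.98| > 1.96, Reject H₀.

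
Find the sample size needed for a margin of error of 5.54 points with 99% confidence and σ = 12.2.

n = (z*σ/E)² = (2.576×12.2/5.54)² = 32.2 → n = 33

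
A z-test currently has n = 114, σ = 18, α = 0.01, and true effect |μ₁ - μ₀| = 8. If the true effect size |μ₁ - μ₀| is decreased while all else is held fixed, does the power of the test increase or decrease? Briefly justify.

Power decreases: a smaller true effect decreases the non-centrality λ = |μ₁ - μ₀|/(σ/√n).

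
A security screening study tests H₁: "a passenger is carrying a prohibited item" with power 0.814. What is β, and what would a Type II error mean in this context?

β = 1 - power = 1 - 0.814 = 0.186. A Type II error is failing to reject H₀ when H₀ is false (false negative) — here, failing to conclude that a passenger is carrying a prohibited item when in fact it is true. Consequence: letting a prohibited item through — security breach.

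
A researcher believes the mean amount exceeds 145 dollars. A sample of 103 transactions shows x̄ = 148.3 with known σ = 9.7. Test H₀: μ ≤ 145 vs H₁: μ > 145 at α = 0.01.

z = 3.453. Critical value: 2.33. Reject H₀.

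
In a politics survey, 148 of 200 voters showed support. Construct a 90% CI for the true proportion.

p̂ = 0.74. CI = p̂ ± z*√(p̂(1-p̂)/n) = (0.689, 0.791)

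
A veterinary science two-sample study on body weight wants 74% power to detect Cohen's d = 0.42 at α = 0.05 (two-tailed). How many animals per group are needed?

z_{α/2} = 1.96, z_β = Φ⁻¹(0.74) = 0.643. For small effect (d = 0.42): n per group = 2(z_{α/2} + z_β)²/d² = 2(1.96 + 0.643)²/0.42² = 76.8 → 77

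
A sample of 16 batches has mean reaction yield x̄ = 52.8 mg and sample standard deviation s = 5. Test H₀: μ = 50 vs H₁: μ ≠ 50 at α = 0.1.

t = (x̄ - μ₀)/(s/√n) = (52.8 - 50)/(5/√16) = 2.24. df = 15, critical t = ±1.753. Reject H₀.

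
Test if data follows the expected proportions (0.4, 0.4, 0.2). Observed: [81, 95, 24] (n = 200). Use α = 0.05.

Expected: [80.0, 80.0, 40.0]. χ² = 9.225. df = 2, critical = 5.991. Reject H₀.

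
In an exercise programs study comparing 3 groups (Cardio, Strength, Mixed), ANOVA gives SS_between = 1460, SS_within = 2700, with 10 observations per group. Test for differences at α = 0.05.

df_between = 2, df_within = 27. F = MS_between/MS_within = 730.0/100.0 = 7.3. F_crit ≈ 3.354. Reject H₀. At least one mean differs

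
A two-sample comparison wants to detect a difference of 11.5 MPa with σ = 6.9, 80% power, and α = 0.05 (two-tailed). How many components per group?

n per group = 2(z_α/2 + z_β)²σ²/d² = 2×(1.96 + 0.84)²×6.9²/11.5² = 5.6 → n = 6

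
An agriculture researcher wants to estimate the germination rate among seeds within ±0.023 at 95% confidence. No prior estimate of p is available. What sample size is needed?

Conservative approach: use p = 0.5 (maximizes p(1-p) = 0.25). n = z²(0.25)/E² = 1.96²×0.25/0.023² = 1815.5 → n = 1816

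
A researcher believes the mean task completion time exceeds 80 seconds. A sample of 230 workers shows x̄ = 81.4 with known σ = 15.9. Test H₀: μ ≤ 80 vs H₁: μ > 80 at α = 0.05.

z = 1.335. Critical value: 1.645. Fail to reject H₀.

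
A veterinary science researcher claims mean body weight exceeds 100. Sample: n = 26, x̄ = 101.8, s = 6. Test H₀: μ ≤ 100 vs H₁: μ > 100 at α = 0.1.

t = (101.8 - 100)/(6/√26) = 1.53, df = 25. Critical t = 1.316. Reject H₀.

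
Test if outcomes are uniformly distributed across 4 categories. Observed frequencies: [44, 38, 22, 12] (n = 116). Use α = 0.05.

Expected = 29 each. χ² = Σ(O-E)²/E = 22.207. df = 3, critical value = 7.815. Reject H₀.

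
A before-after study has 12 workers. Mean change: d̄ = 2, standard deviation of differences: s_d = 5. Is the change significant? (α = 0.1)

t = d̄/(s_d/√n) = 2/(5/√12) = 1.386. df = 11, critical t = ±1.796. Fail to reject H₀.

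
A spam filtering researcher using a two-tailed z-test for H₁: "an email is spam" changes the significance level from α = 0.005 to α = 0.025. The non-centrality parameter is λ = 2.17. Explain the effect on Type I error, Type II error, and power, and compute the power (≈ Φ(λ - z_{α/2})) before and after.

Increasing α from 0.005 to 0.025:
• Type I error rate increases (α is the Type I rate by definition).
• Critical value moves from z_{α/2} = 2.807 to 2.241, so power = Φ(λ - z_{α/2}) goes from Φ(2.17 - 2.807) = 0.262 to Φ(2.17 - 2.241) = 0.472.
• Type II error rate β = 1 - power therefore decreases (0.738 → 0.528).
Appropriate when false negatives are costly — here, a spam email lands in the inbox.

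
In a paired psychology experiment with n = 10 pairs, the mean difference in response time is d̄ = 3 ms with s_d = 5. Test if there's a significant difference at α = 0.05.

t = d̄/(s_d/√n) = 3/(5/√10) = 1.897. df = 9, critical t = ±2.262. Fail to reject H₀.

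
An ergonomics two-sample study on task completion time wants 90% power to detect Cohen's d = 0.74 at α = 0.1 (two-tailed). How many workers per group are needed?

z_{α/2} = 1.645, z_β = Φ⁻¹(0.9) = 1.282. For medium effect (d = 0.74): n per group = 2(z_{α/2} + z_β)²/d² = 2(1.645 + 1.282)²/0.74² = 31.3 → 32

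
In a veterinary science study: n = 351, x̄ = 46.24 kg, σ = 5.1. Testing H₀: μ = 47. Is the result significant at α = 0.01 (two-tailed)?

z = (46.24 - 47)/(5.1/√351) = -2.792. Since |z| > 2.576, significant at α = 0.01.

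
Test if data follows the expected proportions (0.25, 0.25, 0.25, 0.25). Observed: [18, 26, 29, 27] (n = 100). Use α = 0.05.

Expected: [25.0, 25.0, 25.0, 25.0]. χ² = 2.8. df = 3, critical = 7.815. Fail to reject H₀.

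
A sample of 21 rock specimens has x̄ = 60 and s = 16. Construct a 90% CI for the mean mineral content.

CI = x̄ ± t*(s/√n) = 60 ± 1.725(16/√21) = (53.98, 66.02)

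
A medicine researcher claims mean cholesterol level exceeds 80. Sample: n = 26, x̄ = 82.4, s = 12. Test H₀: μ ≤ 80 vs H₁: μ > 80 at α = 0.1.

t = (82.4 - 80)/(12/√26) = 1.02, df = 25. Critical t = 1.316. Fail to reject H₀.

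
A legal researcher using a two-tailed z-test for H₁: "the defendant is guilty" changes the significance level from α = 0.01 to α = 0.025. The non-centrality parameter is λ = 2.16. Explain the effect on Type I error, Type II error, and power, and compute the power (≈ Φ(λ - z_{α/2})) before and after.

Increasing α from 0.01 to 0.025:
• Type I error rate increases (α is the Type I rate by definition).
• Critical value moves from z_{α/2} = 2.576 to 2.241, so power = Φ(λ - z_{α/2}) goes from Φ(2.16 - 2.576) = 0.339 to Φ(2.16 - 2.241) = 0.468.
• Type II error rate β = 1 - power therefore decreases (0.661 → 0.532).
Appropriate when false negatives are costly — here, acquitting a guilty person.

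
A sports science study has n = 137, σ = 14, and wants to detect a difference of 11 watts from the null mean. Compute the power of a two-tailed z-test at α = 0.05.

SE = σ/√n = 14/√137 = 1.196. Non-centrality λ = d/SE = 11/1.196 = 9.197. Power ≈ Φ(λ - z_{α/2}) = Φ(9.197 - 1.96) = Φ(7.237) = 1.0.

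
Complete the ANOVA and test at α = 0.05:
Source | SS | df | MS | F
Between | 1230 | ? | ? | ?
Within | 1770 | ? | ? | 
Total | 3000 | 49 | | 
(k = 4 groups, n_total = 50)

df_between = 3, df_within = 46. MS_between = 410.0, MS_within = 38.48. F = 10.655, F_crit ≈ 2.807. Reject H₀.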